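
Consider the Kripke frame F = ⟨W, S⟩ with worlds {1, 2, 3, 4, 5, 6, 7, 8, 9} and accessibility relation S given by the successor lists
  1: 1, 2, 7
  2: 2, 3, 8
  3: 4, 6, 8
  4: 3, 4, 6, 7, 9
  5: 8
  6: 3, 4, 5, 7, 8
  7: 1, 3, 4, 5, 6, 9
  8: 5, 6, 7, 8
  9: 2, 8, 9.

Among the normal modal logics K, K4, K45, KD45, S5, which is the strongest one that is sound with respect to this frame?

K

Transitive (axiom 4): no — 1 S 2 and 2 S 3, but not 1 S 3.
Euclidean (axiom 5): no — 1 S 2 and 1 S 7, but not 2 S 7.
Serial (axiom D): yes — every world has a successor (e.g. 1 S 1).
Reflexive (axiom T): no — 3 is not related to itself.
So F validates K; K4 would additionally require S to be transitive. The strongest is K.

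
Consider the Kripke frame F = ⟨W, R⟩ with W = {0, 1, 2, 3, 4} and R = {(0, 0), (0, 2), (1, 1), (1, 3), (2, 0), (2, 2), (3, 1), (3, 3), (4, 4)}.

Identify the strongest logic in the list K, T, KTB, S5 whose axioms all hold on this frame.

Reflexive (axiom T): yes — every world is R-related to itself.
Symmetric (axiom B): yes — every pair in R has its reverse in R.
Euclidean (axiom 5): yes — any two successors of a common world are R-related.
So F validates K, T, KTB, S5. The strongest is S5.

S5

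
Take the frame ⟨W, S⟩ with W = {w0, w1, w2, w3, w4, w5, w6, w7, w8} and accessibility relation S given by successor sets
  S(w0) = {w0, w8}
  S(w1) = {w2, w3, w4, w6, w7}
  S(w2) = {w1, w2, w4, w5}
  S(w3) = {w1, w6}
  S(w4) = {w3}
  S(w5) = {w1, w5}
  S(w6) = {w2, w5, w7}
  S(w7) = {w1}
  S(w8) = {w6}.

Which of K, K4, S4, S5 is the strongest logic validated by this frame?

K

Transitive (axiom 4): no — w0 S w8 and w8 S w6, but not w0 S w6.
Reflexive (axiom T): no — w1 is not related to itself.
Euclidean (axiom 5): no — w1 S w2 and w1 S w3, but not w2 S w3.
So F validates K; K4 would additionally require S to be transitive. The strongest is K.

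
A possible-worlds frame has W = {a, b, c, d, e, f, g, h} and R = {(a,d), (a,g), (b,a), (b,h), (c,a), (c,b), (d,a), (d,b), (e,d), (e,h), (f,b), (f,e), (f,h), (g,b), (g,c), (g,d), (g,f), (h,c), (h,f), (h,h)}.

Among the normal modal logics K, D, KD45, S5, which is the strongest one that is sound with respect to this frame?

D

Serial (axiom D): yes — every world has a successor (e.g. a R d).
Transitive (axiom 4): no — a R d and d R b, but not a R b.
Euclidean (axiom 5): no — a R d and a R g, but not d R g.
Reflexive (axiom T): no — a is not related to itself.
So F validates K, D; KD45 would additionally require R to be Euclidean and transitive. The strongest is D.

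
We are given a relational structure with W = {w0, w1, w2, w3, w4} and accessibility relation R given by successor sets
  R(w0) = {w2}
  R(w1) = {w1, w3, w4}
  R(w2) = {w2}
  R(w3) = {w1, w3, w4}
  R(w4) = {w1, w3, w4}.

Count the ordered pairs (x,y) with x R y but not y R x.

1

Enumerating: (w0,w2).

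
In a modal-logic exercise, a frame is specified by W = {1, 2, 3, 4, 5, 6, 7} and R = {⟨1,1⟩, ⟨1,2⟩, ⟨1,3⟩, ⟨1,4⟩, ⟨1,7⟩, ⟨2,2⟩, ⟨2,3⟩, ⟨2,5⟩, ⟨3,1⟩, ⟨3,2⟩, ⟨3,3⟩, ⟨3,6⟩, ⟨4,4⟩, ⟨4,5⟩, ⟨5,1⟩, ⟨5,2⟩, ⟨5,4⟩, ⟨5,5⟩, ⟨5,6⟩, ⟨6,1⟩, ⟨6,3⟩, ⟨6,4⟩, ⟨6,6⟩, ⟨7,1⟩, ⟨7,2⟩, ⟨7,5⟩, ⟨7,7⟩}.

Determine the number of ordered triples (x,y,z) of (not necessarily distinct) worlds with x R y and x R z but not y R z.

Enumerating: (1,2,1), (1,2,4), (1,2,7), (1,3,4), (1,3,7), (1,4,1), (1,4,2), (1,4,3), (1,4,7), (1,7,3), (1,7,4), (2,3,5), … and 24 more.
Total: 36.

36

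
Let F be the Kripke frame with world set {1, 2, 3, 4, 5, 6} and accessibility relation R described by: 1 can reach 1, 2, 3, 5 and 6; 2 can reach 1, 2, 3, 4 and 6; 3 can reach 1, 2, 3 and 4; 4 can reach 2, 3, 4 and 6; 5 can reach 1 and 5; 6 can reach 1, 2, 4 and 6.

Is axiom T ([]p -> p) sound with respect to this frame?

Axiom T corresponds to the accessibility relation being reflexive.
Reflexive: yes — every world is R-related to itself.

Yes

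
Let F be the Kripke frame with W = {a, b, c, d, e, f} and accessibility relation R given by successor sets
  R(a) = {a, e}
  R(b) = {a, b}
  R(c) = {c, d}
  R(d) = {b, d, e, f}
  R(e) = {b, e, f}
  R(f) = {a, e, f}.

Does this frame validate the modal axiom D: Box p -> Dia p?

Axiom D corresponds to the accessibility relation being serial.
Serial: yes — every world has a successor (e.g. a R a).

Yes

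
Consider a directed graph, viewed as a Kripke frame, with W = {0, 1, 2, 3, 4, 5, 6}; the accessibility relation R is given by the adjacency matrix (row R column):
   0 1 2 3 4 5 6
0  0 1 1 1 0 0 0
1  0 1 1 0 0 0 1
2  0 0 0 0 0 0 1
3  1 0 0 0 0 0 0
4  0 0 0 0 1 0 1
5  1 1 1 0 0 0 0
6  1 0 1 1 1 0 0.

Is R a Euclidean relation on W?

No

Euclidean: no — 0 R 1 and 0 R 3, but not 1 R 3.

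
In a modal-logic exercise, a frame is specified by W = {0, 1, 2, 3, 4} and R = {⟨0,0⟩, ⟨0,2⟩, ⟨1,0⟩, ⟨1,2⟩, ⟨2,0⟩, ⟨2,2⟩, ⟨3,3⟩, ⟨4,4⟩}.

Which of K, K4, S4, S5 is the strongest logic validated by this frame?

Transitive (axiom 4): yes — every two-step R-path is closed by a direct edge.
Reflexive (axiom T): no — 1 is not related to itself.
Euclidean (axiom 5): yes — any two successors of a common world are R-related.
So F validates K, K4; S4 would additionally require R to be reflexive. The strongest is K4.

K4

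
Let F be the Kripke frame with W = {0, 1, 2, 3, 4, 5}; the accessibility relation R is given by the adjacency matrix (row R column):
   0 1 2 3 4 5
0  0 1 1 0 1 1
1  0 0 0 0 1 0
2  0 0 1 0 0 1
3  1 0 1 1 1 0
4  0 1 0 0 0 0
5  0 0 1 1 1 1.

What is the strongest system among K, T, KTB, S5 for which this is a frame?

K

Reflexive (axiom T): no — 0 is not related to itself.
Symmetric (axiom B): no — 0 R 1 but not 1 R 0.
Euclidean (axiom 5): no — 0 R 1 and 0 R 2, but not 1 R 2.
So F validates K; T would additionally require R to be reflexive. The strongest is K.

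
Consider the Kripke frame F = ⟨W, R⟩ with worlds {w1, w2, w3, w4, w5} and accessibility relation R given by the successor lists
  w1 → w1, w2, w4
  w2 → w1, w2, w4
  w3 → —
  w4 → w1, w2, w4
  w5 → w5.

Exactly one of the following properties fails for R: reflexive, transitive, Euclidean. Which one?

reflexive

Reflexive: no — w3 is not related to itself.
Transitive: yes — every two-step R-path is closed by a direct edge.
Euclidean: yes — any two successors of a common world are R-related.
Only reflexive fails.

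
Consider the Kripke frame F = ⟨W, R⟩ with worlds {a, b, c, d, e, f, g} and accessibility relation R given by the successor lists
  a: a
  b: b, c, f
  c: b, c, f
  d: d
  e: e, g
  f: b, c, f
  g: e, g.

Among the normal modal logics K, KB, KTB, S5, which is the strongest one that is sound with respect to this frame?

S5

Symmetric (axiom B): yes — every pair in R has its reverse in R.
Reflexive (axiom T): yes — every world is R-related to itself.
Euclidean (axiom 5): yes — any two successors of a common world are R-related.
So F validates K, KB, KTB, S5. The strongest is S5.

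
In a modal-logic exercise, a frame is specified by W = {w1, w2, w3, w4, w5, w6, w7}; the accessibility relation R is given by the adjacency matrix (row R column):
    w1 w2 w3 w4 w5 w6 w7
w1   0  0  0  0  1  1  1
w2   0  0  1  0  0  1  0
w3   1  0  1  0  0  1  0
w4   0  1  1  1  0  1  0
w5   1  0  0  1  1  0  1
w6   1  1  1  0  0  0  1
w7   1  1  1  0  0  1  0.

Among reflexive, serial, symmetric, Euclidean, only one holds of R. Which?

Reflexive: no — w1 is not related to itself.
Serial: yes — every world has a successor (e.g. w1 R w5).
Symmetric: no — w2 R w3 but not w3 R w2.
Euclidean: no — w1 R w5 and w1 R w6, but not w5 R w6.
Only serial holds.

serial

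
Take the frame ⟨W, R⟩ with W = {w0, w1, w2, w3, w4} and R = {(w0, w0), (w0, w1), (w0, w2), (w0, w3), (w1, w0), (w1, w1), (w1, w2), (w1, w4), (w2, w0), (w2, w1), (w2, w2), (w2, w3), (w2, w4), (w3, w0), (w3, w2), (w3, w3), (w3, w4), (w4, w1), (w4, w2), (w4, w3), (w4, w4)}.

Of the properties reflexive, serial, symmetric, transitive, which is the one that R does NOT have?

Reflexive: yes — every world is R-related to itself.
Serial: yes — every world has a successor (e.g. w0 R w0).
Symmetric: yes — every pair in R has its reverse in R.
Transitive: no — w0 R w1 and w1 R w4, but not w0 R w4.
Only transitive fails.

transitive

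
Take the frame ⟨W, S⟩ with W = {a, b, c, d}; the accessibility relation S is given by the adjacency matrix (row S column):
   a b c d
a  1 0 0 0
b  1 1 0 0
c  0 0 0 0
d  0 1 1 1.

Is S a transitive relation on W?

No

Transitive: no — d S b and b S a, but not d S a.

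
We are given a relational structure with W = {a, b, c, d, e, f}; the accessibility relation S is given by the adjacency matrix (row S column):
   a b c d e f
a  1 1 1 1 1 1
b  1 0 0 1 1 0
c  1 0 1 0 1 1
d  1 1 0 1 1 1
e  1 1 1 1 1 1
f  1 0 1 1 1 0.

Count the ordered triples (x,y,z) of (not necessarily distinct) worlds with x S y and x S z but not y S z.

Enumerating: (a,b,b), (a,b,c), (a,b,f), (a,c,b), (a,c,d), (a,d,c), (a,f,b), (a,f,f), (c,f,f), (d,b,b), (d,b,f), (d,f,b), … and 11 more.
Total: 23.

23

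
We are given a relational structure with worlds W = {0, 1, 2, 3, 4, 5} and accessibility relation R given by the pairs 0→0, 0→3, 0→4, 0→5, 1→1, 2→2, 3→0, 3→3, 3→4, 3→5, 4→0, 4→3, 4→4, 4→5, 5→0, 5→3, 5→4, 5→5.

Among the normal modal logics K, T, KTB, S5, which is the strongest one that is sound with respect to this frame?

S5

Reflexive (axiom T): yes — every world is R-related to itself.
Symmetric (axiom B): yes — every pair in R has its reverse in R.
Euclidean (axiom 5): yes — any two successors of a common world are R-related.
So F validates K, T, KTB, S5. The strongest is S5.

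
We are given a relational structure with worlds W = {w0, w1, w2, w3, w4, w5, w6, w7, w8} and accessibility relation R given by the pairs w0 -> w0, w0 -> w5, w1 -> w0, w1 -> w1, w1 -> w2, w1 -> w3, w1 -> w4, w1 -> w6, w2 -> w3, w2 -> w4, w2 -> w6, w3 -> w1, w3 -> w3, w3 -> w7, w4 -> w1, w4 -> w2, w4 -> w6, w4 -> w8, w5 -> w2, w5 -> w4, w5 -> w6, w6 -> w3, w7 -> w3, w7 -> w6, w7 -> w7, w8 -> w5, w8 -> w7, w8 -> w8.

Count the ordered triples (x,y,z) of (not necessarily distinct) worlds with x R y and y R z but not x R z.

36

Enumerating: (w0,w5,w2), (w0,w5,w4), (w0,w5,w6), (w1,w0,w5), (w1,w3,w7), (w1,w4,w8), (w2,w3,w1), (w2,w3,w7), (w2,w4,w1), (w2,w4,w2), (w2,w4,w8), (w3,w1,w0), … and 24 more.
Total: 36.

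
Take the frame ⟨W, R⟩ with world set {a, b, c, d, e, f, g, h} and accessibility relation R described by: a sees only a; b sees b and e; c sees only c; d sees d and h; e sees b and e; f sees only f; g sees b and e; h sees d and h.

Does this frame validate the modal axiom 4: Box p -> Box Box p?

By correspondence theory, 4 is valid on a frame iff R is transitive.
Transitive: yes — every two-step R-path is closed by a direct edge.

Yes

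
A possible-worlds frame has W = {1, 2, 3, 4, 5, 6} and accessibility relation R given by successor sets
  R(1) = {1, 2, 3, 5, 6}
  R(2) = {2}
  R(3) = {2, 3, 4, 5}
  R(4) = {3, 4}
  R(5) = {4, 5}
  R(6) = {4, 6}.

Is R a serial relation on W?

Yes

Serial: yes — every world has a successor (e.g. 1 R 1).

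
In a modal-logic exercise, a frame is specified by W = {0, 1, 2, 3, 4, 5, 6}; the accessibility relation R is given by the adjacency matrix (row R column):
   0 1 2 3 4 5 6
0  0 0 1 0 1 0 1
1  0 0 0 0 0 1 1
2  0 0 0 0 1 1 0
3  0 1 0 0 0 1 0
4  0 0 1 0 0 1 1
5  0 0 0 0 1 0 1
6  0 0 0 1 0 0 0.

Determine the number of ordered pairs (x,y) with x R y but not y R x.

Enumerating: (0,2), (0,4), (0,6), (1,5), (1,6), (2,5), (3,1), (3,5), (4,6), (5,6), (6,3).

11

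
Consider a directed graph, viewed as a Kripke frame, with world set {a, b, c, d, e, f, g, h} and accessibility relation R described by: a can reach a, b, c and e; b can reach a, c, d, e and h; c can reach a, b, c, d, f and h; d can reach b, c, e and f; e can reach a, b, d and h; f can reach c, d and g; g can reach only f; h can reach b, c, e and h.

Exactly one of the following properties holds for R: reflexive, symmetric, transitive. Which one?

symmetric

Reflexive: no — b is not related to itself.
Symmetric: yes — every pair in R has its reverse in R.
Transitive: no — a R b and b R d, but not a R d.
Only symmetric holds.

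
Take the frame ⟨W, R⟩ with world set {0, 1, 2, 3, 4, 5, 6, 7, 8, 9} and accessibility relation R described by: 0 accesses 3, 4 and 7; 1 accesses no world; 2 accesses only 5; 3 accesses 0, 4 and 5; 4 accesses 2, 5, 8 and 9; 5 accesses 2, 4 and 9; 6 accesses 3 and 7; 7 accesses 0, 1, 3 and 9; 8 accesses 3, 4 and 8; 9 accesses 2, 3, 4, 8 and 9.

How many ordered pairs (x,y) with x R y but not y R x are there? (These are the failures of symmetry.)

Enumerating: (0,4), (3,4), (3,5), (4,2), (5,9), (6,3), (6,7), (7,1), (7,3), (7,9), (8,3), (9,2), (9,3), (9,8).

14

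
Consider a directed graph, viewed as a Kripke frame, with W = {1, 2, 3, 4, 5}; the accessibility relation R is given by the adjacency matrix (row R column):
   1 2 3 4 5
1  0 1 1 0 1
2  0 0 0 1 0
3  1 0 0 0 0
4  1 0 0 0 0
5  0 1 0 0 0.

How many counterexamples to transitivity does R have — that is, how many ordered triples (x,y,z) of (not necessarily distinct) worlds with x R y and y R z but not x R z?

10

Enumerating: (1,2,4), (1,3,1), (2,4,1), (3,1,2), (3,1,3), (3,1,5), (4,1,2), (4,1,3), (4,1,5), (5,2,4).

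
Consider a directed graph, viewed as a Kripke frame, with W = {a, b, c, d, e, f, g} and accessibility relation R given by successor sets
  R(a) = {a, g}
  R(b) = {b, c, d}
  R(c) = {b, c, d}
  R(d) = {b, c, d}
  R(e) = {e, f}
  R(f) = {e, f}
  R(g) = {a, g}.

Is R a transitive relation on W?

Yes

Transitive: yes — every two-step R-path is closed by a direct edge.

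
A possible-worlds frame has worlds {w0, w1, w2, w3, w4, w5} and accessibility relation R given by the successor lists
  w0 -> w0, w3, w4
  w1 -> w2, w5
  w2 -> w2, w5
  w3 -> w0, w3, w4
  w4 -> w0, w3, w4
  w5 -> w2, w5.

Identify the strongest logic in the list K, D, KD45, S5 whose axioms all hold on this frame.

Serial (axiom D): yes — every world has a successor (e.g. w0 R w0).
Transitive (axiom 4): yes — every two-step R-path is closed by a direct edge.
Euclidean (axiom 5): yes — any two successors of a common world are R-related.
Reflexive (axiom T): no — w1 is not related to itself.
So F validates K, D, KD45; S5 would additionally require R to be reflexive. The strongest is KD45.

KD45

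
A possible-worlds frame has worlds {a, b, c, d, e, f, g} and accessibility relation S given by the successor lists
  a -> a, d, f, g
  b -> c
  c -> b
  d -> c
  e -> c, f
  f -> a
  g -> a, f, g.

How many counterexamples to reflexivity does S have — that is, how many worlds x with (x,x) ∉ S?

Enumerating: b, c, d, e, f.

5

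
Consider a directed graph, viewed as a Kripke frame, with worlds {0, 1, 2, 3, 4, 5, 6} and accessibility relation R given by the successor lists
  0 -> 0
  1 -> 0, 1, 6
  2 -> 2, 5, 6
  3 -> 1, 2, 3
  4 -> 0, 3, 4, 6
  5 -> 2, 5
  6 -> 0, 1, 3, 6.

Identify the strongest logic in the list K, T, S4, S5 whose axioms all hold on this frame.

T

Reflexive (axiom T): yes — every world is R-related to itself.
Transitive (axiom 4): no — 1 R 6 and 6 R 3, but not 1 R 3.
Euclidean (axiom 5): no — 1 R 0 and 1 R 6, but not 0 R 6.
So F validates K, T; S4 would additionally require R to be transitive. The strongest is T.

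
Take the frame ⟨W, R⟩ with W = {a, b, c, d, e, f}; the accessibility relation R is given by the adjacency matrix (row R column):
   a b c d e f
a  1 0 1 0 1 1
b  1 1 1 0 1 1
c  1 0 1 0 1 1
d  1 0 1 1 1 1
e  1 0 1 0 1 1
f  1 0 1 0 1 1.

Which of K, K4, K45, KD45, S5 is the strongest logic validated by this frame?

K4

Transitive (axiom 4): yes — every two-step R-path is closed by a direct edge.
Euclidean (axiom 5): no — b R a and b R b, but not a R b.
Serial (axiom D): yes — every world has a successor (e.g. a R a).
Reflexive (axiom T): yes — every world is R-related to itself.
So F validates K, K4; K45 would additionally require R to be Euclidean. The strongest is K4.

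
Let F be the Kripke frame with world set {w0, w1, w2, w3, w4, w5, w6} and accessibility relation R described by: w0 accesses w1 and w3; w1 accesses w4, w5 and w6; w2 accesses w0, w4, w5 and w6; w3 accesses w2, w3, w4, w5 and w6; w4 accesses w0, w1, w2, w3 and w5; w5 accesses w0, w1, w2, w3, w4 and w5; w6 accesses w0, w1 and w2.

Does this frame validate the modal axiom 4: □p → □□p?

By correspondence theory, 4 is valid on a frame iff R is transitive.
Transitive: no — w0 R w1 and w1 R w4, but not w0 R w4.

No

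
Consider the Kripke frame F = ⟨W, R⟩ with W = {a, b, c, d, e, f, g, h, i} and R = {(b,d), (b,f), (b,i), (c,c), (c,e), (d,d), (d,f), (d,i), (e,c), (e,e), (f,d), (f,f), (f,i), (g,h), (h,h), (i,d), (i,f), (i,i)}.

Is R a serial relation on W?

Serial: no — a has no R-successor.

No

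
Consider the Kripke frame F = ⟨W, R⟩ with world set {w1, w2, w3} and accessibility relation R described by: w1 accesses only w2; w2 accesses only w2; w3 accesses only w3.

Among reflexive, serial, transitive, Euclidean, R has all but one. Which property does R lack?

Reflexive: no — w1 is not related to itself.
Serial: yes — every world has a successor (e.g. w1 R w2).
Transitive: yes — every two-step R-path is closed by a direct edge.
Euclidean: yes — any two successors of a common world are R-related.
Only reflexive fails.

reflexive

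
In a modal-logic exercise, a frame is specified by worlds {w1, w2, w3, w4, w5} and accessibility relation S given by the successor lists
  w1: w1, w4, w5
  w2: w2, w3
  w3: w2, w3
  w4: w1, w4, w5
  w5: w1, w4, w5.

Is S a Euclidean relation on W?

Yes

Euclidean: yes — any two successors of a common world are S-related.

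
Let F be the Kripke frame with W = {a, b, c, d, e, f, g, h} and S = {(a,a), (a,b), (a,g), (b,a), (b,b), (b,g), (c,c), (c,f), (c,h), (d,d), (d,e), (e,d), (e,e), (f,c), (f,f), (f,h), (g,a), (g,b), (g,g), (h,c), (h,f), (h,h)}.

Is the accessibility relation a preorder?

Reflexive: yes — every world is S-related to itself.
Transitive: yes — every two-step S-path is closed by a direct edge.
So S is a preorder.

Yes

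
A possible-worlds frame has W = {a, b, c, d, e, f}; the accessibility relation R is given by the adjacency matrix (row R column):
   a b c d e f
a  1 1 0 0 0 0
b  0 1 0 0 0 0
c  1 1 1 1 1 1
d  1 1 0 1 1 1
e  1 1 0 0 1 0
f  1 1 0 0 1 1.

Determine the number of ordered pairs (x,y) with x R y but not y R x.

15

Enumerating: (a,b), (c,a), (c,b), (c,d), (c,e), (c,f), (d,a), (d,b), (d,e), (d,f), (e,a), (e,b), (f,a), (f,b), (f,e).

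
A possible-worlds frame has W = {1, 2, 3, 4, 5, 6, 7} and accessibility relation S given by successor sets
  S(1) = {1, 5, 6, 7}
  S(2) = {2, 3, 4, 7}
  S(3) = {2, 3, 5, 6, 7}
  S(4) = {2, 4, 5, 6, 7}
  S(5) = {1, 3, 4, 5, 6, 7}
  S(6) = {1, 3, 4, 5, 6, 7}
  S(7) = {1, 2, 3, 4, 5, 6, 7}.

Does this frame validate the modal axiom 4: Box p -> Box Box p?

By correspondence theory, 4 is valid on a frame iff S is transitive.
Transitive: no — 1 S 5 and 5 S 3, but not 1 S 3.

No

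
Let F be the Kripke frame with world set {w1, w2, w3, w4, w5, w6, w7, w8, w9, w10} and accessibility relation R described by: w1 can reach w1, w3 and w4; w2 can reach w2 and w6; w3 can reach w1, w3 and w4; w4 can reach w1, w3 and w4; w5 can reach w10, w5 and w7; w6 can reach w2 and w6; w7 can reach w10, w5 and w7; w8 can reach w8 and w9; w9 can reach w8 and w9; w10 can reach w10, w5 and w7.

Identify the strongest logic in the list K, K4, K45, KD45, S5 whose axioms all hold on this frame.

Transitive (axiom 4): yes — every two-step R-path is closed by a direct edge.
Euclidean (axiom 5): yes — any two successors of a common world are R-related.
Serial (axiom D): yes — every world has a successor (e.g. w1 R w1).
Reflexive (axiom T): yes — every world is R-related to itself.
So F validates K, K4, K45, KD45, S5. The strongest is S5.

S5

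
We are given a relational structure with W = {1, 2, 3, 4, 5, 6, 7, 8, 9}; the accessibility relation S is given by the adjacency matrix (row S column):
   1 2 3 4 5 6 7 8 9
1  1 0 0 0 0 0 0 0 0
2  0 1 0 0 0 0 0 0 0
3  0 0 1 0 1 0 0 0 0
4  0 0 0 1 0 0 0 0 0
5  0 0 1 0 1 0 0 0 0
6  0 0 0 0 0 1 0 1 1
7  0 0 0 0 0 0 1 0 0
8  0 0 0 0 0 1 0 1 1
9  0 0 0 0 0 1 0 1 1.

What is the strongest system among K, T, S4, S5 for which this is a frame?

S5

Reflexive (axiom T): yes — every world is S-related to itself.
Transitive (axiom 4): yes — every two-step S-path is closed by a direct edge.
Euclidean (axiom 5): yes — any two successors of a common world are S-related.
So F validates K, T, S4, S5. The strongest is S5.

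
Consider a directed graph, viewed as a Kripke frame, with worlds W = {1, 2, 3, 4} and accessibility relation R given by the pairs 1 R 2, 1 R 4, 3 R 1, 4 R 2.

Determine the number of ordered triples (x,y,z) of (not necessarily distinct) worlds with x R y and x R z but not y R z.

5

Enumerating: (1,2,2), (1,2,4), (1,4,4), (3,1,1), (4,2,2).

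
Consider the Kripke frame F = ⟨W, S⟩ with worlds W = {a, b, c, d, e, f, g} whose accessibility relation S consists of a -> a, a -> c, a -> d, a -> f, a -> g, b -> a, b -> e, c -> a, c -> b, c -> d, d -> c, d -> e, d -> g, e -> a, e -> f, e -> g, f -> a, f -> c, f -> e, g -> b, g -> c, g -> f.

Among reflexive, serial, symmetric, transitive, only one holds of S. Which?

Reflexive: no — b is not related to itself.
Serial: yes — every world has a successor (e.g. a S a).
Symmetric: no — a S d but not d S a.
Transitive: no — a S c and c S b, but not a S b.
Only serial holds.

serial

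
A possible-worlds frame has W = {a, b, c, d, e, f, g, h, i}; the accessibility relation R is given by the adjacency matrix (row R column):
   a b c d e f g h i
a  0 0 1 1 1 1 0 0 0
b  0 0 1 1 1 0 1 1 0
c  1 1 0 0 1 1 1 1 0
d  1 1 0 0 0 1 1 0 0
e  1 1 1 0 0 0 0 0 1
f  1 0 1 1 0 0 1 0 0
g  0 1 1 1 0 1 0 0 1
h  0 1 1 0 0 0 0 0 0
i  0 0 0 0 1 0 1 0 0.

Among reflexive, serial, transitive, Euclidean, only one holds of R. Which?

serial

Reflexive: no — a is not related to itself.
Serial: yes — every world has a successor (e.g. a R c).
Transitive: no — a R c and c R b, but not a R b.
Euclidean: no — a R c and a R d, but not c R d.
Only serial holds.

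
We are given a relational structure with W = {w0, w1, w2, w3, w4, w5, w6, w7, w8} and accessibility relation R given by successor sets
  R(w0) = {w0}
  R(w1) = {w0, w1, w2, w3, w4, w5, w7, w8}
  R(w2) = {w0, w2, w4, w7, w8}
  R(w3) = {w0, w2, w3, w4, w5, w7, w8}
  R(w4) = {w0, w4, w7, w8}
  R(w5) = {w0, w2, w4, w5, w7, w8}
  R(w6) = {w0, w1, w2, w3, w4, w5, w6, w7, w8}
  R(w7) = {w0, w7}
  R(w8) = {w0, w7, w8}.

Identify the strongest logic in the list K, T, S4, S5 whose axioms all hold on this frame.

Reflexive (axiom T): yes — every world is R-related to itself.
Transitive (axiom 4): yes — every two-step R-path is closed by a direct edge.
Euclidean (axiom 5): no — w1 R w0 and w1 R w2, but not w0 R w2.
So F validates K, T, S4; S5 would additionally require R to be Euclidean. The strongest is S4.

S4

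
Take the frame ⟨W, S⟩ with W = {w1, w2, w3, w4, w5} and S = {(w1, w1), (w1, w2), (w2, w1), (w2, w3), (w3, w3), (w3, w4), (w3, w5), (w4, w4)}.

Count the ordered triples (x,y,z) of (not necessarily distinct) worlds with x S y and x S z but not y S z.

8

Enumerating: (w1,w2,w2), (w2,w1,w3), (w2,w3,w1), (w3,w4,w3), (w3,w4,w5), (w3,w5,w3), (w3,w5,w4), (w3,w5,w5).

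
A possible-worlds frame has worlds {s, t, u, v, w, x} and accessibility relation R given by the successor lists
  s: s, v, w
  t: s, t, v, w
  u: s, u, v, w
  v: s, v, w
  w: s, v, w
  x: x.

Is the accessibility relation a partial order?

Reflexive: yes — every world is R-related to itself.
Transitive: yes — every two-step R-path is closed by a direct edge.
Antisymmetric: no — s R v and v R s with s ≠ v.
So R is not a partial order.

No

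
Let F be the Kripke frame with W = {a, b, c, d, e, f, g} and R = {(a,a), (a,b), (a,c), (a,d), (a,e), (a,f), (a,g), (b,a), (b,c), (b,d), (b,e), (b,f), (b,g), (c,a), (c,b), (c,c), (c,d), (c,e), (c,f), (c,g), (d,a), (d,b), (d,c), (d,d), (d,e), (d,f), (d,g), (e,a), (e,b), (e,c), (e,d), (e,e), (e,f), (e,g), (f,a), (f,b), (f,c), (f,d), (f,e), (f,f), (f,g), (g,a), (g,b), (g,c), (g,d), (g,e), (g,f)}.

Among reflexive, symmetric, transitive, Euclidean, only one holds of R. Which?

symmetric

Reflexive: no — b is not related to itself.
Symmetric: yes — every pair in R has its reverse in R.
Transitive: no — b R a and a R b, but not b R b.
Euclidean: no — a R b and a R b, but not b R b.
Only symmetric holds.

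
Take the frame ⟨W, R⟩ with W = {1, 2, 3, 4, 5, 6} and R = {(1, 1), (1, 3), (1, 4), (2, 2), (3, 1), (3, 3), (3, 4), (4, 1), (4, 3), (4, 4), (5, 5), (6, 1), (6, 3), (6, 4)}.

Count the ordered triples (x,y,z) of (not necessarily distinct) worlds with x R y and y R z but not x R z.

R is transitive; there are no such tuples.

0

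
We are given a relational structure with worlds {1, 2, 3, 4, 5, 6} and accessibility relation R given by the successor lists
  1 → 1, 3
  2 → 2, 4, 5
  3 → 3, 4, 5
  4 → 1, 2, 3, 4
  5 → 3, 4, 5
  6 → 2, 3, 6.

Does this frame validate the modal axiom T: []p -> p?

Axiom T corresponds to the accessibility relation being reflexive.
Reflexive: yes — every world is R-related to itself.

Yes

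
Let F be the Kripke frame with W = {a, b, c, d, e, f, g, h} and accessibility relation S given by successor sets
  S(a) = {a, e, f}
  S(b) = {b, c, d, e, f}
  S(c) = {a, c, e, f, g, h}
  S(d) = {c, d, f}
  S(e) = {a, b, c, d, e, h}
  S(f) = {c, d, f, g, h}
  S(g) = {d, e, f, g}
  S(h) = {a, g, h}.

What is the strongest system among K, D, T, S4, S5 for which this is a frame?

T

Serial (axiom D): yes — every world has a successor (e.g. a S a).
Reflexive (axiom T): yes — every world is S-related to itself.
Transitive (axiom 4): no — a S e and e S b, but not a S b.
Euclidean (axiom 5): no — a S e and a S f, but not e S f.
So F validates K, D, T; S4 would additionally require S to be transitive. The strongest is T.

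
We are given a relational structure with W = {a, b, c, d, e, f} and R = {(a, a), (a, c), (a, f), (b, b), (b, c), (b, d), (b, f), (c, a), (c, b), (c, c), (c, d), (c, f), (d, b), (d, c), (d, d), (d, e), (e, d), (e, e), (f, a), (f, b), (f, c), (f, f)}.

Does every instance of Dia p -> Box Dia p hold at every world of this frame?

No

Axiom 5 corresponds to the accessibility relation being Euclidean.
Euclidean: no — b R d and b R f, but not d R f.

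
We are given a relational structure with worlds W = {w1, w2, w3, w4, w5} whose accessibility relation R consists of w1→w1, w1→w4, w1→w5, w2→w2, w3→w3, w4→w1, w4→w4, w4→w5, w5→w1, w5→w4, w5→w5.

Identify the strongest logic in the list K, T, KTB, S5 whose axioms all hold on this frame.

Reflexive (axiom T): yes — every world is R-related to itself.
Symmetric (axiom B): yes — every pair in R has its reverse in R.
Euclidean (axiom 5): yes — any two successors of a common world are R-related.
So F validates K, T, KTB, S5. The strongest is S5.

S5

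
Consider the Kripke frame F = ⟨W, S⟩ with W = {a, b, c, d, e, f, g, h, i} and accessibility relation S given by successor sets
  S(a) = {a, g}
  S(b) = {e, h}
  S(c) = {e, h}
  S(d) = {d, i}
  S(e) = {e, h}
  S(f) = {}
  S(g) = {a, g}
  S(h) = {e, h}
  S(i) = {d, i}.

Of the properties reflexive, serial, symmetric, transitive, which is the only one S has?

transitive

Reflexive: no — b is not related to itself.
Serial: no — f has no S-successor.
Symmetric: no — b S e but not e S b.
Transitive: yes — every two-step S-path is closed by a direct edge.
Only transitive holds.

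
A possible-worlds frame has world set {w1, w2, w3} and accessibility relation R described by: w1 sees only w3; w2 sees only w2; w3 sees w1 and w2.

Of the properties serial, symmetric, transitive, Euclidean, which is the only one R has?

Serial: yes — every world has a successor (e.g. w1 R w3).
Symmetric: no — w3 R w2 but not w2 R w3.
Transitive: no — w1 R w3 and w3 R w2, but not w1 R w2.
Euclidean: no — w3 R w1 and w3 R w2, but not w1 R w2.
Only serial holds.

serial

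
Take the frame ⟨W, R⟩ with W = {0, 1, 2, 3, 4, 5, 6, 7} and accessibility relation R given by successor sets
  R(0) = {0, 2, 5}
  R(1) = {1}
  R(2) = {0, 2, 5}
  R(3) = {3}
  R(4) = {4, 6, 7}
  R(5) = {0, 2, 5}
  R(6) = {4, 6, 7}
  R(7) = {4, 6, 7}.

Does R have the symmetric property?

Symmetric: yes — every pair in R has its reverse in R.

Yes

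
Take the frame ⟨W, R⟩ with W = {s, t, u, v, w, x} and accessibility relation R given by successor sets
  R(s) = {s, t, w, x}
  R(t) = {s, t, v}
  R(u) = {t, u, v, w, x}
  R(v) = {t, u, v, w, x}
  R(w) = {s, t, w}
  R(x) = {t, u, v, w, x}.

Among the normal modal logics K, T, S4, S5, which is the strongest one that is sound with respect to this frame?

T

Reflexive (axiom T): yes — every world is R-related to itself.
Transitive (axiom 4): no — s R t and t R v, but not s R v.
Euclidean (axiom 5): no — s R t and s R w, but not t R w.
So F validates K, T; S4 would additionally require R to be transitive. The strongest is T.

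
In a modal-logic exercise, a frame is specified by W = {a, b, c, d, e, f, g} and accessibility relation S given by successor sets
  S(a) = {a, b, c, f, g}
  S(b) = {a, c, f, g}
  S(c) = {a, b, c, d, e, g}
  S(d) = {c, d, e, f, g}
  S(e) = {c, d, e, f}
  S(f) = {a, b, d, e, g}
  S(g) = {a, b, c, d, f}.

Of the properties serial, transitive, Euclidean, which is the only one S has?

serial

Serial: yes — every world has a successor (e.g. a S a).
Transitive: no — a S c and c S d, but not a S d.
Euclidean: no — a S c and a S f, but not c S f.
Only serial holds.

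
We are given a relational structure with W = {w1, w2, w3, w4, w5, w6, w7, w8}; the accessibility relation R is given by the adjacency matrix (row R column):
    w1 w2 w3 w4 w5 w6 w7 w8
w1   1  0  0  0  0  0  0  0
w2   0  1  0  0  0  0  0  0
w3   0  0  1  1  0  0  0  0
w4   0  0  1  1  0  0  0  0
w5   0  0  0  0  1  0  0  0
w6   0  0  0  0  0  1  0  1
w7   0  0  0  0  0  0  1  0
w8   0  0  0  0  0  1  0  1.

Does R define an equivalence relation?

Reflexive: yes — every world is R-related to itself.
Symmetric: yes — every pair in R has its reverse in R.
Transitive: yes — every two-step R-path is closed by a direct edge.
So R is an equivalence relation.

Yes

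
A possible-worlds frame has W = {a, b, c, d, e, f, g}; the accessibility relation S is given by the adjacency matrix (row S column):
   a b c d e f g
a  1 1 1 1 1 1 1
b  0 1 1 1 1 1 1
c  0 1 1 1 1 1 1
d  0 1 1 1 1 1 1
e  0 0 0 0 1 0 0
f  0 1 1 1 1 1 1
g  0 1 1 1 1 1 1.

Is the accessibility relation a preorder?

Reflexive: yes — every world is S-related to itself.
Transitive: yes — every two-step S-path is closed by a direct edge.
So S is a preorder.

Yes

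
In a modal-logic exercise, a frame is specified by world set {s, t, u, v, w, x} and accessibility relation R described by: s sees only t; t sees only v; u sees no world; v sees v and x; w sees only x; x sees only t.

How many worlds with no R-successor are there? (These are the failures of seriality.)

Enumerating: u.

1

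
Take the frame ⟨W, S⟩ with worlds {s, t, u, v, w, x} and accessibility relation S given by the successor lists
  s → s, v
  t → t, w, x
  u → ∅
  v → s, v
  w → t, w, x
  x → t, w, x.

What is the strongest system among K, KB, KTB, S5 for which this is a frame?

KB

Symmetric (axiom B): yes — every pair in S has its reverse in S.
Reflexive (axiom T): no — u is not related to itself.
Euclidean (axiom 5): yes — any two successors of a common world are S-related.
So F validates K, KB; KTB would additionally require S to be reflexive. The strongest is KB.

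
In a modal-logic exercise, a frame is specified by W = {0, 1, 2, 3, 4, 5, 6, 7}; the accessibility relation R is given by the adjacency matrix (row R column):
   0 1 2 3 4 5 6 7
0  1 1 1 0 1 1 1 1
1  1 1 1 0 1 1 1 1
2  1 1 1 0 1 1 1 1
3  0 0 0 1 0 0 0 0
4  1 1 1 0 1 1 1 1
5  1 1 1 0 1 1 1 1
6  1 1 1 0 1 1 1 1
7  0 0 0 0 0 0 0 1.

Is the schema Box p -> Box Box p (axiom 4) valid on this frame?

Yes

By correspondence theory, 4 is valid on a frame iff R is transitive.
Transitive: yes — every two-step R-path is closed by a direct edge.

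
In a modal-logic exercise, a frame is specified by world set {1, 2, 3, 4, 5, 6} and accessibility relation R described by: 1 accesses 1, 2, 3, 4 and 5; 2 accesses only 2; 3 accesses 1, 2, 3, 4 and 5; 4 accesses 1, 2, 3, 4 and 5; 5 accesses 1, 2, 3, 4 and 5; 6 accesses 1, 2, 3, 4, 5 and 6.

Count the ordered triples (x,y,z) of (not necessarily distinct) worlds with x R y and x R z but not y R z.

25

Enumerating: (1,2,1), (1,2,3), (1,2,4), (1,2,5), (3,2,1), (3,2,3), (3,2,4), (3,2,5), (4,2,1), (4,2,3), (4,2,4), (4,2,5), … and 13 more.
Total: 25.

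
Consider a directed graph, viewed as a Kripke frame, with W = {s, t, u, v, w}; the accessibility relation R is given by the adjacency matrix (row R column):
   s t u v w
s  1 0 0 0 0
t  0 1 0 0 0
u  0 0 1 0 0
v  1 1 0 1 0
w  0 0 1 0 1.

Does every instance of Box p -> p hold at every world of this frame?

Yes

Axiom T corresponds to the accessibility relation being reflexive.
Reflexive: yes — every world is R-related to itself.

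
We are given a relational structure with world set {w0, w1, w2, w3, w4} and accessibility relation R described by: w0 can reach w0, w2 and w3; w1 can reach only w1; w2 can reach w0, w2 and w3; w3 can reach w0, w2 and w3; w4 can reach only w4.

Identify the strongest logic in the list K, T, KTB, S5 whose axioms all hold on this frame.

Reflexive (axiom T): yes — every world is R-related to itself.
Symmetric (axiom B): yes — every pair in R has its reverse in R.
Euclidean (axiom 5): yes — any two successors of a common world are R-related.
So F validates K, T, KTB, S5. The strongest is S5.

S5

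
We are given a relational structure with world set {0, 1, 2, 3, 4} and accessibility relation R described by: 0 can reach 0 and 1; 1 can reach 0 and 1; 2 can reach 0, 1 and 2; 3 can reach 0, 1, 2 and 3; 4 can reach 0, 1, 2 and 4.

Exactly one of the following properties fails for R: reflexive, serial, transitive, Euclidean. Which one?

Reflexive: yes — every world is R-related to itself.
Serial: yes — every world has a successor (e.g. 0 R 0).
Transitive: yes — every two-step R-path is closed by a direct edge.
Euclidean: no — 3 R 0 and 3 R 2, but not 0 R 2.
Only Euclidean fails.

Euclidean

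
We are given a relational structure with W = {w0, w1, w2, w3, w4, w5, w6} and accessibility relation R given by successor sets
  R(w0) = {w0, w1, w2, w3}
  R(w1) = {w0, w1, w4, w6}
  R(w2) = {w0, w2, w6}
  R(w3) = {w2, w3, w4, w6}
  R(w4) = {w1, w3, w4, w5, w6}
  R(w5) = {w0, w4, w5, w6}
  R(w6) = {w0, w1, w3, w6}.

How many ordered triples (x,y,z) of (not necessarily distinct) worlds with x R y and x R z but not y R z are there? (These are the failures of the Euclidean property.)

Enumerating: (w0,w1,w2), (w0,w1,w3), (w0,w2,w1), (w0,w2,w3), (w0,w3,w0), (w0,w3,w1), (w1,w0,w4), (w1,w0,w6), (w1,w4,w0), (w1,w6,w4), (w2,w0,w6), (w2,w6,w2), … and 23 more.
Total: 35.

35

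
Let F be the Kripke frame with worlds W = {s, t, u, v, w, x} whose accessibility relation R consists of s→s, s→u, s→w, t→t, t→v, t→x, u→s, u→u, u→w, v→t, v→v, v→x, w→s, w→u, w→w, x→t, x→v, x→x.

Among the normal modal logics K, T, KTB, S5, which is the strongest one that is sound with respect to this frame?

Reflexive (axiom T): yes — every world is R-related to itself.
Symmetric (axiom B): yes — every pair in R has its reverse in R.
Euclidean (axiom 5): yes — any two successors of a common world are R-related.
So F validates K, T, KTB, S5. The strongest is S5.

S5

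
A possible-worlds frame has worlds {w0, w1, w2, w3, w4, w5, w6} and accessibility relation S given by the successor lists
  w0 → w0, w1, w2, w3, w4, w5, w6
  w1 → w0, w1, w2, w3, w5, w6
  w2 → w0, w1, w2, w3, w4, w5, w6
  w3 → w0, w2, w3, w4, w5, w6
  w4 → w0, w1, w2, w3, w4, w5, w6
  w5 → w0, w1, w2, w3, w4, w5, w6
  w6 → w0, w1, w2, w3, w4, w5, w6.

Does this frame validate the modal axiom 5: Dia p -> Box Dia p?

The schema 5 characterises exactly the Euclidean frames.
Euclidean: no — w0 S w1 and w0 S w4, but not w1 S w4.

No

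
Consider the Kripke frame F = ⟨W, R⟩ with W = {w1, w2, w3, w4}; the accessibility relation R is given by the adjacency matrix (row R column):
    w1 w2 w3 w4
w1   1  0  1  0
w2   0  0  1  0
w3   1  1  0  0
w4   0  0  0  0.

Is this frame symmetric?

Yes

Symmetric: yes — every pair in R has its reverse in R.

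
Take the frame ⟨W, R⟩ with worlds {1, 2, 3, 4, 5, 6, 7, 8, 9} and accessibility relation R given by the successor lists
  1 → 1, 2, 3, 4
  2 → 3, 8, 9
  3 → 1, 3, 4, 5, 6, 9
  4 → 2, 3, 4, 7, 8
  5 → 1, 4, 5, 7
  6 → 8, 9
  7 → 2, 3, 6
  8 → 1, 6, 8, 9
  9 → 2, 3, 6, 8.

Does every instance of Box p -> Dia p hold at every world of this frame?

The schema D characterises exactly the serial frames.
Serial: yes — every world has a successor (e.g. 1 R 1).

Yes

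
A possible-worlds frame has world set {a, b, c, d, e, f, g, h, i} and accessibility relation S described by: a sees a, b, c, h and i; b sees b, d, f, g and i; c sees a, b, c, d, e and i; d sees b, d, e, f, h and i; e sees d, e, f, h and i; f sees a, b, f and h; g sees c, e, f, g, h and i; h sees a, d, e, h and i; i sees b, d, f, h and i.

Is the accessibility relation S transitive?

No

Transitive: no — a S b and b S d, but not a S d.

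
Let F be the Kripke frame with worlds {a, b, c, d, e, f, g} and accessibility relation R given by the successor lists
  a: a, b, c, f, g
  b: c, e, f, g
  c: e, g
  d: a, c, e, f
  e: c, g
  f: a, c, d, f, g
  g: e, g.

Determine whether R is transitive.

No

Transitive: no — a R b and b R e, but not a R e.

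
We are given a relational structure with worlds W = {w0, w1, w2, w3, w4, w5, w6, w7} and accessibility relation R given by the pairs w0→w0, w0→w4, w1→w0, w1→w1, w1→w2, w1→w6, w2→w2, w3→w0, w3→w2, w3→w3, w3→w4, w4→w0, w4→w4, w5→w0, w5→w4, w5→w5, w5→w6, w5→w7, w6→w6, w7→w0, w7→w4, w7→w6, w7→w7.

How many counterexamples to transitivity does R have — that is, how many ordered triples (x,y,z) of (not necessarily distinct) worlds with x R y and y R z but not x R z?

Enumerating: (w1,w0,w4).

1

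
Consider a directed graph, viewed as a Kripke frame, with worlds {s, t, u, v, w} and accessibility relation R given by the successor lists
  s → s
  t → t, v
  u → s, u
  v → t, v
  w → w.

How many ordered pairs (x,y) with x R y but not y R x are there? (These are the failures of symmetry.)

Enumerating: (u,s).

1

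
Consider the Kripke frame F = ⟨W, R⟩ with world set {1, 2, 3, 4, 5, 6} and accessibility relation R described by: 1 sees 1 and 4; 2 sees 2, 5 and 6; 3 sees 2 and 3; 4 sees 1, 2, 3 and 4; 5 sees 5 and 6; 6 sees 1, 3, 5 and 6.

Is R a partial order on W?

No

Reflexive: yes — every world is R-related to itself.
Transitive: no — 1 R 4 and 4 R 2, but not 1 R 2.
Antisymmetric: no — 1 R 4 and 4 R 1 with 1 ≠ 4.
So R is not a partial order.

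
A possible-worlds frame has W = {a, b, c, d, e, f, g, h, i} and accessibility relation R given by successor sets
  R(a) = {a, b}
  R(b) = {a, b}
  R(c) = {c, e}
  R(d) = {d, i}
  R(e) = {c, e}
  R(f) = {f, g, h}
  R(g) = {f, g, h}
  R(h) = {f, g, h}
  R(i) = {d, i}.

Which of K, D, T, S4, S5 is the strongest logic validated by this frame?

S5

Serial (axiom D): yes — every world has a successor (e.g. a R a).
Reflexive (axiom T): yes — every world is R-related to itself.
Transitive (axiom 4): yes — every two-step R-path is closed by a direct edge.
Euclidean (axiom 5): yes — any two successors of a common world are R-related.
So F validates K, D, T, S4, S5. The strongest is S5.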